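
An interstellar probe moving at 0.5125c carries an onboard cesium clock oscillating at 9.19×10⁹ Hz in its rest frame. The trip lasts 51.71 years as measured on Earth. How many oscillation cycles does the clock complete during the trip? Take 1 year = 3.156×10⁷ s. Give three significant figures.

N = 1.29×10¹⁹

γ = 1/√(1 − 0.5125²) = 1/√0.7373 = 1.165
The oscillator's own cycle count is N = f × τ where τ is the proper time aboard the probe. τ = Δt/γ = 51.71/1.165 = 44.40 years = 1.401×10⁹ s.
N = 9.19×10⁹ × 1.401×10⁹ = 1.288×10¹⁹.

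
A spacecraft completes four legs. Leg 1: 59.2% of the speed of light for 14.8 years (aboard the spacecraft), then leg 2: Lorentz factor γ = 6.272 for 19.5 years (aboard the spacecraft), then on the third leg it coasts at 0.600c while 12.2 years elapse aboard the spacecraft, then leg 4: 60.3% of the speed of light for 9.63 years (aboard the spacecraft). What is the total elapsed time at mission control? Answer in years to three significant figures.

Leg 1: β = 0.592; γ = 1/√(1 − 0.592²) = 1/√0.6495 = 1.241; Δt_1 = 1.241 × 14.8 = 18.36 years.
Leg 2: γ = 6.272; Δt_2 = 6.272 × 19.5 = 122.3 years.
Leg 3: γ = 1/√(1 − 0.600²) = 5/4 = 1.250; Δt_3 = 1.250 × 12.2 = 15.25 years.
Leg 4: β = 0.603; γ = 1/√(1 − 0.603²) = 1/√0.6364 = 1.254; Δt_4 = 1.254 × 9.63 = 12.07 years.
Total: 18.36 + 122.3 + 15.25 + 12.07 years.

Δt = 168 years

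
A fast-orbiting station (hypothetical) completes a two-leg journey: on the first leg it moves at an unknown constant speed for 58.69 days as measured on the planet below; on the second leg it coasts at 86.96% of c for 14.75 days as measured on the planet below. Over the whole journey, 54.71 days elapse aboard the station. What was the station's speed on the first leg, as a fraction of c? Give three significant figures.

Leg 1: speed unknown; τ_1 = 58.69/γ_1.
Leg 2: β = 0.8696; γ = 1/√(1 − 0.8696²) = 1/√0.2438 = 2.025; τ_2 = 14.75/2.025 = 7.283 days.
Total proper time: τ_1 + 7.283 = 54.71, so τ_1 = 54.71 − 7.283 = 47.43 days.
γ_1 = 58.69/47.43 = 1.237; β = √(1 − 1/γ²) = √0.3470.

β = 0.589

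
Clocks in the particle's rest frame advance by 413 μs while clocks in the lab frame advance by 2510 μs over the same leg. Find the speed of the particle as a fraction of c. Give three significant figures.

β = 0.986

The proper time is measured in the particle's rest frame (both events occur at the particle's location); Δt is measured in the lab frame. γ = Δt/τ = 2510/413 = 6.077.
β = √(1 − 1/γ²) = √(1 − 0.02707) = √0.9729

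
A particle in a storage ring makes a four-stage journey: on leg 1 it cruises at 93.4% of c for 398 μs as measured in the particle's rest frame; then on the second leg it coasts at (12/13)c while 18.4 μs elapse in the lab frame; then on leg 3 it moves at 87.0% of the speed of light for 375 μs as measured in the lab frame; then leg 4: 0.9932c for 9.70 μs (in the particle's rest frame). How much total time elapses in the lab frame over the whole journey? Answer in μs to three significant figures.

Δt = 1590 μs

Leg 1: β = 0.934; γ = 1/√(1 − 0.934²) = 1/√0.1276 = 2.799; Δt_1 = 2.799 × 398 = 1114 μs.
Leg 2: 18.4 μs is already measured in the lab frame.
Leg 3: 375 μs is already measured in the lab frame.
Leg 4: γ = 1/√(1 − 0.9932²) = 1/√0.01355 = 8.590; Δt_4 = 8.590 × 9.70 = 83.32 μs.
Total: 1114 + 18.40 + 375.0 + 83.32 μs.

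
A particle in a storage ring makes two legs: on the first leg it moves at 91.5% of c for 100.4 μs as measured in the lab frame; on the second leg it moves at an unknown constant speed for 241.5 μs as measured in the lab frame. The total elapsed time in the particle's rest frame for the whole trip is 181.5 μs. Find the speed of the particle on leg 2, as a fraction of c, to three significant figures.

β = 0.812

Leg 1: β = 0.915; γ = 1/√(1 − 0.915²) = 1/√0.1628 = 2.479; τ_1 = 100.4/2.479 = 40.51 μs.
Leg 2: speed unknown; τ_2 = 241.5/γ_2.
Total proper time: 40.51 + τ_2 = 181.5, so τ_2 = 181.5 − 40.51 = 141.0 μs.
γ_2 = 241.5/141.0 = 1.713; β = √(1 − 1/γ²) = √0.6592.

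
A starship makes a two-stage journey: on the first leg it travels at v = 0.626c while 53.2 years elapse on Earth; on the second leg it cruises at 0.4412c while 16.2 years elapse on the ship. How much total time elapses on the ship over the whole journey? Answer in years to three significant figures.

τ = 57.7 years

Leg 1: γ = 1/√(1 − 0.626²) = 1/√0.6081 = 1.282; τ_1 = 53.2/1.282 = 41.49 years.
Leg 2: 16.2 years is already measured on the ship.
Total: 41.49 + 16.20 years.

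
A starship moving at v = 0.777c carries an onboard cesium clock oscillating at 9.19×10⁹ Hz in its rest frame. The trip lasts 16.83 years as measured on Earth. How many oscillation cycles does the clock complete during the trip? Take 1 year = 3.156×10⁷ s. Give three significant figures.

N = 3.07×10¹⁸

γ = 1/√(1 − 0.777²) = 1/√0.3963 = 1.589
The oscillator's own cycle count is N = f × τ where τ is the proper time on the ship. τ = Δt/γ = 16.83/1.589 = 10.59 years = 3.344×10⁸ s.
N = 9.19×10⁹ × 3.344×10⁸ = 3.073×10¹⁸.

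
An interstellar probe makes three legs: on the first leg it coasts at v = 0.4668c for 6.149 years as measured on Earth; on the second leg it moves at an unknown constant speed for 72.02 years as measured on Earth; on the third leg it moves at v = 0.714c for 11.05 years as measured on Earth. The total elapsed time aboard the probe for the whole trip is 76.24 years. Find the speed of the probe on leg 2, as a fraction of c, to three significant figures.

Leg 1: γ = 1/√(1 − 0.4668²) = 1/√0.7821 = 1.131; τ_1 = 6.149/1.131 = 5.438 years.
Leg 2: speed unknown; τ_2 = 72.02/γ_2.
Leg 3: γ = 1/√(1 − 0.714²) = 1/√0.4902 = 1.428; τ_3 = 11.05/1.428 = 7.737 years.
Total proper time: 5.438 + τ_2 + 7.737 = 76.24, so τ_2 = 76.24 − 13.17 = 63.07 years.
γ_2 = 72.02/63.07 = 1.142; β = √(1 − 1/γ²) = √0.2332.

β = 0.483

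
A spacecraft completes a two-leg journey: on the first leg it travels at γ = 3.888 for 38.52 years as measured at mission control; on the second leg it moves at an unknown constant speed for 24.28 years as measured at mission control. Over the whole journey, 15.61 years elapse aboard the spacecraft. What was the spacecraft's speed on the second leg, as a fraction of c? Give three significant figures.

Leg 1: γ = 3.888; τ_1 = 38.52/3.888 = 9.907 years.
Leg 2: speed unknown; τ_2 = 24.28/γ_2.
Total proper time: 9.907 + τ_2 = 15.61, so τ_2 = 15.61 − 9.907 = 5.703 years.
γ_2 = 24.28/5.703 = 4.258; β = √(1 − 1/γ²) = √0.9448.

β = 0.972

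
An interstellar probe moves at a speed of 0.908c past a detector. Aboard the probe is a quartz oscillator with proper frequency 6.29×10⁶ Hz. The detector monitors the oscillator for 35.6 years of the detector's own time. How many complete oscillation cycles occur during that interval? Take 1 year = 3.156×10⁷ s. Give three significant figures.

N = 2.96×10¹⁵

γ = 1/√(1 − 0.908²) = 1/√0.1755 = 2.387
During 35.6 years of lab time, the oscillator's proper time advances by τ = Δt/γ = 35.6/2.387 = 14.92 years = 4.707×10⁸ s.
N = f × τ = 6.29×10⁶ × 4.707×10⁸ = 2.961×10¹⁵.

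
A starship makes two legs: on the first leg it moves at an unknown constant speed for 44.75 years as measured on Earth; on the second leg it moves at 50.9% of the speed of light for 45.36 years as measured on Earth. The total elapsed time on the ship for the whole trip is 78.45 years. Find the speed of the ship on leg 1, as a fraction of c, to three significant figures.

β = 0.474

Leg 1: speed unknown; τ_1 = 44.75/γ_1.
Leg 2: β = 0.509; γ = 1/√(1 − 0.509²) = 1/√0.7409 = 1.162; τ_2 = 45.36/1.162 = 39.04 years.
Total proper time: τ_1 + 39.04 = 78.45, so τ_1 = 78.45 − 39.04 = 39.41 years.
γ_1 = 44.75/39.41 = 1.136; β = √(1 − 1/γ²) = √0.2246.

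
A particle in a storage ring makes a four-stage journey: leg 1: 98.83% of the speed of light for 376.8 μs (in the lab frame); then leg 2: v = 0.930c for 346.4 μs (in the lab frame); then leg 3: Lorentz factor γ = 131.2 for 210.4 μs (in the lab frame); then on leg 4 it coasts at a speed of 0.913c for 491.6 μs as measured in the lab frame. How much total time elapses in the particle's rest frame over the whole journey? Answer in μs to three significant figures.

τ = 387 μs

Leg 1: β = 0.9883; γ = 1/√(1 − 0.9883²) = 1/√0.02326 = 6.556; τ_1 = 376.8/6.556 = 57.47 μs.
Leg 2: γ = 1/√(1 − 0.930²) = 1/√0.1351 = 2.721; τ_2 = 346.4/2.721 = 127.3 μs.
Leg 3: γ = 131.2; τ_3 = 210.4/131.2 = 1.604 μs.
Leg 4: γ = 1/√(1 − 0.913²) = 1/√0.1664 = 2.451; τ_4 = 491.6/2.451 = 200.6 μs.
Total: 57.47 + 127.3 + 1.604 + 200.6 μs.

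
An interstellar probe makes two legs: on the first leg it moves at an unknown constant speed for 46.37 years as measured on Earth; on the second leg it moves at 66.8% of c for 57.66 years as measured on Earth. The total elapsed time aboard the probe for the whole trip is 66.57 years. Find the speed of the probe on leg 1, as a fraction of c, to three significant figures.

Leg 1: speed unknown; τ_1 = 46.37/γ_1.
Leg 2: β = 0.668; γ = 1/√(1 − 0.668²) = 1/√0.5538 = 1.344; τ_2 = 57.66/1.344 = 42.91 years.
Total proper time: τ_1 + 42.91 = 66.57, so τ_1 = 66.57 − 42.91 = 23.66 years.
γ_1 = 46.37/23.66 = 1.960; β = √(1 − 1/γ²) = √0.7396.

β = 0.860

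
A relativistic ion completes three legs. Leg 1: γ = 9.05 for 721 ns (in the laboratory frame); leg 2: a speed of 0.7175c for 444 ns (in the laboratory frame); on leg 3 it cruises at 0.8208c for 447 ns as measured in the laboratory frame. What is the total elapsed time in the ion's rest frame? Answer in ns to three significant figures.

Leg 1: γ = 9.05; τ_1 = 721/9.050 = 79.67 ns.
Leg 2: γ = 1/√(1 − 0.7175²) = 1/√0.4852 = 1.436; τ_2 = 444/1.436 = 309.3 ns.
Leg 3: γ = 1/√(1 − 0.8208²) = 1/√0.3263 = 1.751; τ_3 = 447/1.751 = 255.3 ns.
Total: 79.67 + 309.3 + 255.3 ns.

τ = 644 ns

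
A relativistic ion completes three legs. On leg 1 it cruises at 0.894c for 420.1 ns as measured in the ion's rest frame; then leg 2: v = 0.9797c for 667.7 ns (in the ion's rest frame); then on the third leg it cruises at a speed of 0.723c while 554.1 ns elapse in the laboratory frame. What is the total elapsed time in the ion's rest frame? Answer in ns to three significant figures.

Leg 1: 420.1 ns is already measured in the ion's rest frame.
Leg 2: 667.7 ns is already measured in the ion's rest frame.
Leg 3: γ = 1/√(1 − 0.723²) = 1/√0.4773 = 1.447; τ_3 = 554.1/1.447 = 382.8 ns.
Total: 420.1 + 667.7 + 382.8 ns.

τ = 1470 ns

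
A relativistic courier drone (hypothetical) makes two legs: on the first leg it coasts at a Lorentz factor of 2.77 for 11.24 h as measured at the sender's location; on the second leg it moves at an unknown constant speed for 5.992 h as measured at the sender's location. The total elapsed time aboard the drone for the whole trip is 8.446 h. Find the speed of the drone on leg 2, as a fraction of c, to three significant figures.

Leg 1: γ = 2.77; τ_1 = 11.24/2.770 = 4.058 h.
Leg 2: speed unknown; τ_2 = 5.992/γ_2.
Total proper time: 4.058 + τ_2 = 8.446, so τ_2 = 8.446 − 4.058 = 4.388 h.
γ_2 = 5.992/4.388 = 1.365; β = √(1 − 1/γ²) = √0.4637.

β = 0.681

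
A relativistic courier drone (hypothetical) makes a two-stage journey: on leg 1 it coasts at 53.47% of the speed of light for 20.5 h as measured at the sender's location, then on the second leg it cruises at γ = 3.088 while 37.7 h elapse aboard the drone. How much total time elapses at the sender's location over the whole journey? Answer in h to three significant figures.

Δt = 137 h

Leg 1: 20.5 h is already measured at the sender's location.
Leg 2: γ = 3.088; Δt_2 = 3.088 × 37.7 = 116.4 h.
Total: 20.50 + 116.4 h.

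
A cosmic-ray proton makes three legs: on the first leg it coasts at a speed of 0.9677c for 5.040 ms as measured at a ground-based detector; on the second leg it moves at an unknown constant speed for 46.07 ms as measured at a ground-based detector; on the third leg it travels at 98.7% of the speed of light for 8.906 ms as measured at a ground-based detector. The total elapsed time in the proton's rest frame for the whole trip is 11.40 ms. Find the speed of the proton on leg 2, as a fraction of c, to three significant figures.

β = 0.982

Leg 1: γ = 1/√(1 − 0.9677²) = 1/√0.06356 = 3.967; τ_1 = 5.040/3.967 = 1.271 ms.
Leg 2: speed unknown; τ_2 = 46.07/γ_2.
Leg 3: β = 0.987; γ = 1/√(1 − 0.987²) = 1/√0.02583 = 6.222; τ_3 = 8.906/6.222 = 1.431 ms.
Total proper time: 1.271 + τ_2 + 1.431 = 11.40, so τ_2 = 11.40 − 2.702 = 8.698 ms.
γ_2 = 46.07/8.698 = 5.297; β = √(1 − 1/γ²) = √0.9644.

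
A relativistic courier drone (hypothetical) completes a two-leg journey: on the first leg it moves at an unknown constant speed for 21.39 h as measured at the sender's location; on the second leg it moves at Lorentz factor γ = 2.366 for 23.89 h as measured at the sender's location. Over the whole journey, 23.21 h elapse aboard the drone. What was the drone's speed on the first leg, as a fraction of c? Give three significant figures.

Leg 1: speed unknown; τ_1 = 21.39/γ_1.
Leg 2: γ = 2.366; τ_2 = 23.89/2.366 = 10.10 h.
Total proper time: τ_1 + 10.10 = 23.21, so τ_1 = 23.21 − 10.10 = 13.11 h.
γ_1 = 21.39/13.11 = 1.631; β = √(1 − 1/γ²) = √0.6242.

β = 0.790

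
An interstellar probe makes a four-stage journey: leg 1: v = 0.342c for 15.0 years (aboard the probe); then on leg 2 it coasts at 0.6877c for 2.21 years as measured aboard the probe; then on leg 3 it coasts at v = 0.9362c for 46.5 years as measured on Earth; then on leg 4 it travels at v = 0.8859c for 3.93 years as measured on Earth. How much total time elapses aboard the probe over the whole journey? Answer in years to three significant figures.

τ = 35.4 years

Leg 1: 15.0 years is already measured aboard the probe.
Leg 2: 2.21 years is already measured aboard the probe.
Leg 3: γ = 1/√(1 − 0.9362²) = 1/√0.1235 = 2.845; τ_3 = 46.5/2.845 = 16.34 years.
Leg 4: γ = 1/√(1 − 0.8859²) = 1/√0.2152 = 2.156; τ_4 = 3.93/2.156 = 1.823 years.
Total: 15.00 + 2.210 + 16.34 + 1.823 years.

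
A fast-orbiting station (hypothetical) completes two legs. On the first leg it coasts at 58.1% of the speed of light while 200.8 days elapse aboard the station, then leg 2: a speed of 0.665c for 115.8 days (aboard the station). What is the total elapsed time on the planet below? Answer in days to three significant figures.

Leg 1: β = 0.581; γ = 1/√(1 − 0.581²) = 1/√0.6624 = 1.229; Δt_1 = 1.229 × 200.8 = 246.7 days.
Leg 2: γ = 1/√(1 − 0.665²) = 1/√0.5578 = 1.339; Δt_2 = 1.339 × 115.8 = 155.1 days.
Total: 246.7 + 155.1 days.

Δt = 402 days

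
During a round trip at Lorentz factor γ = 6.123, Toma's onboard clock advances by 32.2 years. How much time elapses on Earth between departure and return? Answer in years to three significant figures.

γ = 6.123
Earth-frame duration is the dilated interval: Δt = γτ = 6.123 × 32.2 years.

Δt = 197 years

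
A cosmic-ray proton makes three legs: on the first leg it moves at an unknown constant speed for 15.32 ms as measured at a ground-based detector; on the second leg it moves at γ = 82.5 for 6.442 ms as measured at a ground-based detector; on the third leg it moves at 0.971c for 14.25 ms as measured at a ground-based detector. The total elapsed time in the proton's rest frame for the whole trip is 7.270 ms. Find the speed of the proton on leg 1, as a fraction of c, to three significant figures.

Leg 1: speed unknown; τ_1 = 15.32/γ_1.
Leg 2: γ = 82.5; τ_2 = 6.442/82.50 = 0.07808 ms.
Leg 3: γ = 1/√(1 − 0.971²) = 1/√0.05716 = 4.183; τ_3 = 14.25/4.183 = 3.407 ms.
Total proper time: τ_1 + 0.07808 + 3.407 = 7.270, so τ_1 = 7.270 − 3.485 = 3.785 ms.
γ_1 = 15.32/3.785 = 4.048; β = √(1 − 1/γ²) = √0.9390.

β = 0.969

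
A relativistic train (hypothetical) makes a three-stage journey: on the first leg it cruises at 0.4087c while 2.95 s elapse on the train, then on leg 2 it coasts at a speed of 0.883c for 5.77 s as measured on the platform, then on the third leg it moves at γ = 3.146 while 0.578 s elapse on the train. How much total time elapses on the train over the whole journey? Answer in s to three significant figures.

τ = 6.24 s

Leg 1: 2.95 s is already measured on the train.
Leg 2: γ = 1/√(1 − 0.883²) = 1/√0.2203 = 2.131; τ_2 = 5.77/2.131 = 2.708 s.
Leg 3: 0.578 s is already measured on the train.
Total: 2.950 + 2.708 + 0.5780 s.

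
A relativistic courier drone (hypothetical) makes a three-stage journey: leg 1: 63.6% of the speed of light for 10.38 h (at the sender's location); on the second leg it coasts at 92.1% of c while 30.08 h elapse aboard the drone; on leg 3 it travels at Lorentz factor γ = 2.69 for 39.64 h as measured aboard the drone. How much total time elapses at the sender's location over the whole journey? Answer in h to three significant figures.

Leg 1: 10.38 h is already measured at the sender's location.
Leg 2: β = 0.921; γ = 1/√(1 − 0.921²) = 1/√0.1518 = 2.567; Δt_2 = 2.567 × 30.08 = 77.21 h.
Leg 3: γ = 2.69; Δt_3 = 2.690 × 39.64 = 106.6 h.
Total: 10.38 + 77.21 + 106.6 h.

Δt = 194 h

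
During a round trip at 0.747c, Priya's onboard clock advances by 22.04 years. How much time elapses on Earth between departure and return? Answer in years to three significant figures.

Δt = 33.2 years

γ = 1/√(1 − 0.747²) = 1/√0.4420 = 1.504
Earth-frame duration is the dilated interval: Δt = γτ = 1.504 × 22.04 years.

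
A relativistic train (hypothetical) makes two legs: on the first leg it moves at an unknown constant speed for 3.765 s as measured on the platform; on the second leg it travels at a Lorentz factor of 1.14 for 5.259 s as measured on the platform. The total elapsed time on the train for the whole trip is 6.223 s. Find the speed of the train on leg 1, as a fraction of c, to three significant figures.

Leg 1: speed unknown; τ_1 = 3.765/γ_1.
Leg 2: γ = 1.14; τ_2 = 5.259/1.140 = 4.613 s.
Total proper time: τ_1 + 4.613 = 6.223, so τ_1 = 6.223 − 4.613 = 1.610 s.
γ_1 = 3.765/1.610 = 2.339; β = √(1 − 1/γ²) = √0.8172.

β = 0.904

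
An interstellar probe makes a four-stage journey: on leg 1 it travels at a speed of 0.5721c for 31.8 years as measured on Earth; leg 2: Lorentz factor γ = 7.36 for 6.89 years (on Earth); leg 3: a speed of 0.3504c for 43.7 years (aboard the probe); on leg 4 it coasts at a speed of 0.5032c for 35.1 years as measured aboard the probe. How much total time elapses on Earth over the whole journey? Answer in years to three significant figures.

Δt = 126 years

Leg 1: 31.8 years is already measured on Earth.
Leg 2: 6.89 years is already measured on Earth.
Leg 3: γ = 1/√(1 − 0.3504²) = 1/√0.8772 = 1.068; Δt_3 = 1.068 × 43.7 = 46.66 years.
Leg 4: γ = 1/√(1 − 0.5032²) = 1/√0.7468 = 1.157; Δt_4 = 1.157 × 35.1 = 40.62 years.
Total: 31.80 + 6.890 + 46.66 + 40.62 years.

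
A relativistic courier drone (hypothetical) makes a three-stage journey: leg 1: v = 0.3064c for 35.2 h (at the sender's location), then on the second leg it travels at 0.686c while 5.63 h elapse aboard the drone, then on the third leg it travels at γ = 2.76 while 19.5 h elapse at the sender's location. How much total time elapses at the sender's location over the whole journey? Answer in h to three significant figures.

Leg 1: 35.2 h is already measured at the sender's location.
Leg 2: γ = 1/√(1 − 0.686²) = 1/√0.5294 = 1.374; Δt_2 = 1.374 × 5.63 = 7.738 h.
Leg 3: 19.5 h is already measured at the sender's location.
Total: 35.20 + 7.738 + 19.50 h.

Δt = 62.4 h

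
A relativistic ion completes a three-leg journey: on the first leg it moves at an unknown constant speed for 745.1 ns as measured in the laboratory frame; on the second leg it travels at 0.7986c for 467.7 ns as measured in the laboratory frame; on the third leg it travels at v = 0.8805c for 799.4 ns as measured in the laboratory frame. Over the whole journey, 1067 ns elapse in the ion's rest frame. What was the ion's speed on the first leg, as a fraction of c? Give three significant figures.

Leg 1: speed unknown; τ_1 = 745.1/γ_1.
Leg 2: γ = 1/√(1 − 0.7986²) = 1/√0.3622 = 1.662; τ_2 = 467.7/1.662 = 281.5 ns.
Leg 3: γ = 1/√(1 − 0.8805²) = 1/√0.2247 = 2.109; τ_3 = 799.4/2.109 = 379.0 ns.
Total proper time: τ_1 + 281.5 + 379.0 = 1067, so τ_1 = 1067 − 660.4 = 406.6 ns.
γ_1 = 745.1/406.6 = 1.833; β = √(1 − 1/γ²) = √0.7023.

β = 0.838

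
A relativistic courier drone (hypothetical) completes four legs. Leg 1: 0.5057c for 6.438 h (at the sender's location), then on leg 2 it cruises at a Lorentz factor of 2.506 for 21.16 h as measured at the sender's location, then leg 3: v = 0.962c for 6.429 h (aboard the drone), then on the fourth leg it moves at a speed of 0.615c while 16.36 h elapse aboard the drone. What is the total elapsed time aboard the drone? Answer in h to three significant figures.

τ = 36.8 h

Leg 1: γ = 1/√(1 − 0.5057²) = 1/√0.7443 = 1.159; τ_1 = 6.438/1.159 = 5.554 h.
Leg 2: γ = 2.506; τ_2 = 21.16/2.506 = 8.444 h.
Leg 3: 6.429 h is already measured aboard the drone.
Leg 4: 16.36 h is already measured aboard the drone.
Total: 5.554 + 8.444 + 6.429 + 16.36 h.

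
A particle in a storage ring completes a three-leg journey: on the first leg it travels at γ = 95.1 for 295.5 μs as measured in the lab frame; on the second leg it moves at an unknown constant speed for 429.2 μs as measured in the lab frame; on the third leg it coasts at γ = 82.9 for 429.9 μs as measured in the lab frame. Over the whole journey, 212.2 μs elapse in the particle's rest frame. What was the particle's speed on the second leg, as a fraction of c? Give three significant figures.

β = 0.880

Leg 1: γ = 95.1; τ_1 = 295.5/95.10 = 3.107 μs.
Leg 2: speed unknown; τ_2 = 429.2/γ_2.
Leg 3: γ = 82.9; τ_3 = 429.9/82.90 = 5.186 μs.
Total proper time: 3.107 + τ_2 + 5.186 = 212.2, so τ_2 = 212.2 − 8.293 = 203.9 μs.
γ_2 = 429.2/203.9 = 2.105; β = √(1 − 1/γ²) = √0.7743.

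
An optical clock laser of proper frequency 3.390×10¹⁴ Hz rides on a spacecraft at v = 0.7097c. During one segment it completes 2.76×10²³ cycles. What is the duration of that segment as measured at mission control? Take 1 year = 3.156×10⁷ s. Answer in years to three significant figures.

Δt = 36.6 years

γ = 1/√(1 − 0.7097²) = 1/√0.4963 = 1.419
Proper time for N cycles: τ = N/f = 2.76×10²³/(3.390×10¹⁴) = 8.142×10⁸ s = 25.80 years.
Lab-frame duration Δt = γτ = 1.419 × 25.80 = 36.62 years.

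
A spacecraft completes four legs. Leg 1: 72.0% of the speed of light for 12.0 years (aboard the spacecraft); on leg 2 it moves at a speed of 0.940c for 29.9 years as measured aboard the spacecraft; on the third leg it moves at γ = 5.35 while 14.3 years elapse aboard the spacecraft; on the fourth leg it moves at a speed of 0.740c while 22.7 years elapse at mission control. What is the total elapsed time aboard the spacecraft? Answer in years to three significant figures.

τ = 71.5 years

Leg 1: 12.0 years is already measured aboard the spacecraft.
Leg 2: 29.9 years is already measured aboard the spacecraft.
Leg 3: 14.3 years is already measured aboard the spacecraft.
Leg 4: γ = 1/√(1 − 0.740²) = 1/√0.4524 = 1.487; τ_4 = 22.7/1.487 = 15.27 years.
Total: 12.00 + 29.90 + 14.30 + 15.27 years.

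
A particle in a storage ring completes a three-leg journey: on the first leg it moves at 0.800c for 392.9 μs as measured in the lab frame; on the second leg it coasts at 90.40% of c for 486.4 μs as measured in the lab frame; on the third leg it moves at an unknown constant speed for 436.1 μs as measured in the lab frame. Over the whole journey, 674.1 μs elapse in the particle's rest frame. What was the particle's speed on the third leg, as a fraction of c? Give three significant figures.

Leg 1: γ = 1/√(1 − 0.800²) = 5/3 ≈ 1.667; τ_1 = 392.9/1.667 = 235.7 μs.
Leg 2: β = 0.9040; γ = 1/√(1 − 0.9040²) = 1/√0.1828 = 2.339; τ_2 = 486.4/2.339 = 208.0 μs.
Leg 3: speed unknown; τ_3 = 436.1/γ_3.
Total proper time: 235.7 + 208.0 + τ_3 = 674.1, so τ_3 = 674.1 − 443.7 = 230.4 μs.
γ_3 = 436.1/230.4 = 1.893; β = √(1 − 1/γ²) = √0.7209.

β = 0.849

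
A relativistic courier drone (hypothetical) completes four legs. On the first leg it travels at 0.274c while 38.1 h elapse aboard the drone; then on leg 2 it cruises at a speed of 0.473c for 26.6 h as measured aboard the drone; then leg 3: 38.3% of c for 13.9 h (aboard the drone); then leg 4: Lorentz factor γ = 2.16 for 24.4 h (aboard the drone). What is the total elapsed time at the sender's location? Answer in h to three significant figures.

Δt = 138 h

Leg 1: γ = 1/√(1 − 0.274²) = 1/√0.9249 = 1.040; Δt_1 = 1.040 × 38.1 = 39.62 h.
Leg 2: γ = 1/√(1 − 0.473²) = 1/√0.7763 = 1.135; Δt_2 = 1.135 × 26.6 = 30.19 h.
Leg 3: β = 0.383; γ = 1/√(1 − 0.383²) = 1/√0.8533 = 1.083; Δt_3 = 1.083 × 13.9 = 15.05 h.
Leg 4: γ = 2.16; Δt_4 = 2.160 × 24.4 = 52.70 h.
Total: 39.62 + 30.19 + 15.05 + 52.70 h.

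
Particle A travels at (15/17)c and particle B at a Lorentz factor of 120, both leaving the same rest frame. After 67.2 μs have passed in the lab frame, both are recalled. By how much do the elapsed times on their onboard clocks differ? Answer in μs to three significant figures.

A: γ = 1/√(1 − (15/17)²) = 17/8 = 2.125; τ_A = 67.2/2.125 = 31.62 μs.
B: γ = 120; τ_B = 67.2/120.0 = 0.5600 μs.

|τ_A − τ_B| = 31.1 μs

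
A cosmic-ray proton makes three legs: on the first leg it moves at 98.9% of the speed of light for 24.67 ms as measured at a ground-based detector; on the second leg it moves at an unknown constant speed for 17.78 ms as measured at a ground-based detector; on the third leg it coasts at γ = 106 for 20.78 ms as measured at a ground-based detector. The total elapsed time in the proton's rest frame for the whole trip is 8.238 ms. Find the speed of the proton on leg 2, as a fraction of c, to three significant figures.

Leg 1: β = 0.989; γ = 1/√(1 − 0.989²) = 1/√0.02188 = 6.761; τ_1 = 24.67/6.761 = 3.649 ms.
Leg 2: speed unknown; τ_2 = 17.78/γ_2.
Leg 3: γ = 106; τ_3 = 20.78/106.0 = 0.1960 ms.
Total proper time: 3.649 + τ_2 + 0.1960 = 8.238, so τ_2 = 8.238 − 3.845 = 4.393 ms.
γ_2 = 17.78/4.393 = 4.047; β = √(1 − 1/γ²) = √0.9390.

β = 0.969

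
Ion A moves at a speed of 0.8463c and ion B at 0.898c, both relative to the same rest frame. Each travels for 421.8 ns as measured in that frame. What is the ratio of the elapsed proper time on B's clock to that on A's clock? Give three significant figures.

A: γ = 1/√(1 − 0.8463²) = 1/√0.2838 = 1.877. B: γ = 1/√(1 − 0.898²) = 1/√0.1936 = 2.273.
τ_A/τ_B = γ_B/γ_A = 2.273/1.877 = 1.211, so τ_B/τ_A = 0.8260.

τ_B/τ_A = 0.826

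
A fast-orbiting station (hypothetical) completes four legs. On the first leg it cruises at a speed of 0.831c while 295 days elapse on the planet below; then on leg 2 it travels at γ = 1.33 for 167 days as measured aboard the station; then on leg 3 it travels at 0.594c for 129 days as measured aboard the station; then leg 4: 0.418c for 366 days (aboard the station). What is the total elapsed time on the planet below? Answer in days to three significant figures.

Δt = 1080 days

Leg 1: 295 days is already measured on the planet below.
Leg 2: γ = 1.33; Δt_2 = 1.330 × 167 = 222.1 days.
Leg 3: γ = 1/√(1 − 0.594²) = 1/√0.6472 = 1.243; Δt_3 = 1.243 × 129 = 160.4 days.
Leg 4: γ = 1/√(1 − 0.418²) = 1/√0.8253 = 1.101; Δt_4 = 1.101 × 366 = 402.9 days.
Total: 295.0 + 222.1 + 160.4 + 402.9 days.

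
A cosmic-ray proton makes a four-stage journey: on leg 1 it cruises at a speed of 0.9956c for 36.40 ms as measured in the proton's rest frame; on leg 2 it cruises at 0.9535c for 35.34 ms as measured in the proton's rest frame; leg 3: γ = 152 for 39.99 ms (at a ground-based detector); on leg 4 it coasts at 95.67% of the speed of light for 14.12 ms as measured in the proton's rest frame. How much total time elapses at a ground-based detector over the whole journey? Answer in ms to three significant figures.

Leg 1: γ = 1/√(1 − 0.9956²) = 1/√0.008781 = 10.67; Δt_1 = 10.67 × 36.40 = 388.5 ms.
Leg 2: γ = 1/√(1 − 0.9535²) = 1/√0.09084 = 3.318; Δt_2 = 3.318 × 35.34 = 117.3 ms.
Leg 3: 39.99 ms is already measured at a ground-based detector.
Leg 4: β = 0.9567; γ = 1/√(1 − 0.9567²) = 1/√0.08473 = 3.436; Δt_4 = 3.436 × 14.12 = 48.51 ms.
Total: 388.5 + 117.3 + 39.99 + 48.51 ms.

Δt = 594 ms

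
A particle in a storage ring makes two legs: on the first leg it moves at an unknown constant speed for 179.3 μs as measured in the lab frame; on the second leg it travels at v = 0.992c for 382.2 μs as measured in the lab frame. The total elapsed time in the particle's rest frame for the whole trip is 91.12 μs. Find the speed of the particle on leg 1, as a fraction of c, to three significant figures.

Leg 1: speed unknown; τ_1 = 179.3/γ_1.
Leg 2: γ = 1/√(1 − 0.992²) = 1/√0.01594 = 7.922; τ_2 = 382.2/7.922 = 48.25 μs.
Total proper time: τ_1 + 48.25 = 91.12, so τ_1 = 91.12 − 48.25 = 42.87 μs.
γ_1 = 179.3/42.87 = 4.182; β = √(1 − 1/γ²) = √0.9428.

β = 0.971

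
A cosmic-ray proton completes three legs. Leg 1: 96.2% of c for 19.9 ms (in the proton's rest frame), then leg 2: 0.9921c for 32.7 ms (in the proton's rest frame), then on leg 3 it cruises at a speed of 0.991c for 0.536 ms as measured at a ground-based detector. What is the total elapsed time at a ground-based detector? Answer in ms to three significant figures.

Δt = 334 ms

Leg 1: β = 0.962; γ = 1/√(1 − 0.962²) = 1/√0.07456 = 3.662; Δt_1 = 3.662 × 19.9 = 72.88 ms.
Leg 2: γ = 1/√(1 − 0.9921²) = 1/√0.01574 = 7.971; Δt_2 = 7.971 × 32.7 = 260.7 ms.
Leg 3: 0.536 ms is already measured at a ground-based detector.
Total: 72.88 + 260.7 + 0.5360 ms.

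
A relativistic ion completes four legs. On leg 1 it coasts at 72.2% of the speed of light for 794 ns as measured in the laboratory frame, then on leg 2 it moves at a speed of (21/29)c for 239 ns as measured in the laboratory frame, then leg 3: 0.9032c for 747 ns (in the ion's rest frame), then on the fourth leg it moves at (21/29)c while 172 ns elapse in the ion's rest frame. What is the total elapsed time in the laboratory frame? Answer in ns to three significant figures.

Δt = 3020 ns

Leg 1: 794 ns is already measured in the laboratory frame.
Leg 2: 239 ns is already measured in the laboratory frame.
Leg 3: γ = 1/√(1 − 0.9032²) = 1/√0.1842 = 2.330; Δt_3 = 2.330 × 747 = 1740 ns.
Leg 4: γ = 1/√(1 − (21/29)²) = 29/20 = 1.450; Δt_4 = 1.450 × 172 = 249.4 ns.
Total: 794.0 + 239.0 + 1740 + 249.4 ns.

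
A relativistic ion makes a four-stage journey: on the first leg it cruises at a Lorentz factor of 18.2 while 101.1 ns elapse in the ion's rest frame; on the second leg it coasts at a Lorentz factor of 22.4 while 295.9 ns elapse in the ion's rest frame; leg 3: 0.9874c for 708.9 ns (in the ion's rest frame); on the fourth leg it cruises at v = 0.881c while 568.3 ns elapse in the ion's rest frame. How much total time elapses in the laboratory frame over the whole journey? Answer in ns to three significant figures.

Δt = 1.41×10⁴ ns

Leg 1: γ = 18.2; Δt_1 = 18.20 × 101.1 = 1840 ns.
Leg 2: γ = 22.4; Δt_2 = 22.40 × 295.9 = 6628 ns.
Leg 3: γ = 1/√(1 − 0.9874²) = 1/√0.02504 = 6.319; Δt_3 = 6.319 × 708.9 = 4480 ns.
Leg 4: γ = 1/√(1 − 0.881²) = 1/√0.2238 = 2.114; Δt_4 = 2.114 × 568.3 = 1201 ns.
Total: 1840 + 6628 + 4480 + 1201 ns.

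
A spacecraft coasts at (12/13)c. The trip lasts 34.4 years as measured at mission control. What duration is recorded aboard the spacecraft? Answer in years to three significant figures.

γ = 1/√(1 − (12/13)²) = 13/5 = 2.600
The interval measured at mission control is the dilated one; the clock aboard the spacecraft measures the proper time τ = Δt/γ = 34.4/2.600 years.

τ = 13.2 years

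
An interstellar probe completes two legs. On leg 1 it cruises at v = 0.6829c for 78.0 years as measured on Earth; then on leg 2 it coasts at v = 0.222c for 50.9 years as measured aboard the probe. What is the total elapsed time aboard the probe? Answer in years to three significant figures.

τ = 108 years

Leg 1: γ = 1/√(1 − 0.6829²) = 1/√0.5336 = 1.369; τ_1 = 78.0/1.369 = 56.98 years.
Leg 2: 50.9 years is already measured aboard the probe.
Total: 56.98 + 50.90 years.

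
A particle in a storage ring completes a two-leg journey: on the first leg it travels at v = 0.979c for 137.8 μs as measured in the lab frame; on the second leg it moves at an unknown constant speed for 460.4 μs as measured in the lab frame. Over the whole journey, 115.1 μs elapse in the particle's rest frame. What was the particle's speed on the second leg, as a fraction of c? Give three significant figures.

Leg 1: γ = 1/√(1 − 0.979²) = 1/√0.04156 = 4.905; τ_1 = 137.8/4.905 = 28.09 μs.
Leg 2: speed unknown; τ_2 = 460.4/γ_2.
Total proper time: 28.09 + τ_2 = 115.1, so τ_2 = 115.1 − 28.09 = 87.01 μs.
γ_2 = 460.4/87.01 = 5.291; β = √(1 − 1/γ²) = √0.9643.

β = 0.982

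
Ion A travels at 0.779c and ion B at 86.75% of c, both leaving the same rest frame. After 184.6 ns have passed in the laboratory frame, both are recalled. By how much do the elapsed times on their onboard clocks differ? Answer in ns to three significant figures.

A: γ = 1/√(1 − 0.779²) = 1/√0.3932 = 1.595; τ_A = 184.6/1.595 = 115.7 ns.
B: β = 0.8675; γ = 1/√(1 − 0.8675²) = 1/√0.2474 = 2.010; τ_B = 184.6/2.010 = 91.83 ns.

|τ_A − τ_B| = 23.9 ns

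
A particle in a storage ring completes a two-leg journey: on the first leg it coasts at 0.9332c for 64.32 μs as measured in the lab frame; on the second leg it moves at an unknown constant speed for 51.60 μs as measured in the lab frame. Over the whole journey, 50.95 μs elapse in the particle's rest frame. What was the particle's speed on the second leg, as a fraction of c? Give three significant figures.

Leg 1: γ = 1/√(1 − 0.9332²) = 1/√0.1291 = 2.783; τ_1 = 64.32/2.783 = 23.11 μs.
Leg 2: speed unknown; τ_2 = 51.60/γ_2.
Total proper time: 23.11 + τ_2 = 50.95, so τ_2 = 50.95 − 23.11 = 27.84 μs.
γ_2 = 51.60/27.84 = 1.854; β = √(1 − 1/γ²) = √0.7090.

β = 0.842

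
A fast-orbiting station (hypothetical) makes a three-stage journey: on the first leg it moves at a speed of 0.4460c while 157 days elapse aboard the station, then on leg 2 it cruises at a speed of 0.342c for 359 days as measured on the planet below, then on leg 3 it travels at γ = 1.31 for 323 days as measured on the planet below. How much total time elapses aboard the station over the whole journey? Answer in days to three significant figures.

τ = 741 days

Leg 1: 157 days is already measured aboard the station.
Leg 2: γ = 1/√(1 − 0.342²) = 1/√0.8830 = 1.064; τ_2 = 359/1.064 = 337.4 days.
Leg 3: γ = 1.31; τ_3 = 323/1.310 = 246.6 days.
Total: 157.0 + 337.4 + 246.6 days.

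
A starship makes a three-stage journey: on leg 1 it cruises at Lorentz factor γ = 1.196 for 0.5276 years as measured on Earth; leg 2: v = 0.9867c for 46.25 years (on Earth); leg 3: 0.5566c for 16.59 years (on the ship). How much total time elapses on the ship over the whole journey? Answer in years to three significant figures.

τ = 24.5 years

Leg 1: γ = 1.196; τ_1 = 0.5276/1.196 = 0.4411 years.
Leg 2: γ = 1/√(1 − 0.9867²) = 1/√0.02642 = 6.152; τ_2 = 46.25/6.152 = 7.518 years.
Leg 3: 16.59 years is already measured on the ship.
Total: 0.4411 + 7.518 + 16.59 years.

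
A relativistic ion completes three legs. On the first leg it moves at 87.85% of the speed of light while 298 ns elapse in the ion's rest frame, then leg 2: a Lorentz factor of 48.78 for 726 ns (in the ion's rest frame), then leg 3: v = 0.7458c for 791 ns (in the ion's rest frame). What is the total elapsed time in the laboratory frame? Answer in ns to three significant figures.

Leg 1: β = 0.8785; γ = 1/√(1 − 0.8785²) = 1/√0.2282 = 2.093; Δt_1 = 2.093 × 298 = 623.8 ns.
Leg 2: γ = 48.78; Δt_2 = 48.78 × 726 = 3.541×10⁴ ns.
Leg 3: γ = 1/√(1 − 0.7458²) = 1/√0.4438 = 1.501; Δt_3 = 1.501 × 791 = 1187 ns.
Total: 623.8 + 3.541×10⁴ + 1187 ns.

Δt = 3.72×10⁴ ns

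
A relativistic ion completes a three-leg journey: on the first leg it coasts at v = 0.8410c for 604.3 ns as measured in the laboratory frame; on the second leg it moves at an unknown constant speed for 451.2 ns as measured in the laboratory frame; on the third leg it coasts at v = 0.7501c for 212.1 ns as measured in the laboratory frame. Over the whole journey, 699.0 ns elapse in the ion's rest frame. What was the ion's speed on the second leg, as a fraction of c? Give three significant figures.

β = 0.858

Leg 1: γ = 1/√(1 − 0.8410²) = 1/√0.2927 = 1.848; τ_1 = 604.3/1.848 = 326.9 ns.
Leg 2: speed unknown; τ_2 = 451.2/γ_2.
Leg 3: γ = 1/√(1 − 0.7501²) = 1/√0.4373 = 1.512; τ_3 = 212.1/1.512 = 140.3 ns.
Total proper time: 326.9 + τ_2 + 140.3 = 699.0, so τ_2 = 699.0 − 467.2 = 231.8 ns.
γ_2 = 451.2/231.8 = 1.947; β = √(1 − 1/γ²) = √0.7361.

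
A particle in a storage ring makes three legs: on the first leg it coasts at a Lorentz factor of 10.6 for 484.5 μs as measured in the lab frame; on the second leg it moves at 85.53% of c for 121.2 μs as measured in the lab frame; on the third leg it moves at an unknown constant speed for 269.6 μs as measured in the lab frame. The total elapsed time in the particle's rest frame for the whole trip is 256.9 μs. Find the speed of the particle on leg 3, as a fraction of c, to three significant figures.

Leg 1: γ = 10.6; τ_1 = 484.5/10.60 = 45.71 μs.
Leg 2: β = 0.8553; γ = 1/√(1 − 0.8553²) = 1/√0.2685 = 1.930; τ_2 = 121.2/1.930 = 62.80 μs.
Leg 3: speed unknown; τ_3 = 269.6/γ_3.
Total proper time: 45.71 + 62.80 + τ_3 = 256.9, so τ_3 = 256.9 − 108.5 = 148.4 μs.
γ_3 = 269.6/148.4 = 1.817; β = √(1 − 1/γ²) = √0.6970.

β = 0.835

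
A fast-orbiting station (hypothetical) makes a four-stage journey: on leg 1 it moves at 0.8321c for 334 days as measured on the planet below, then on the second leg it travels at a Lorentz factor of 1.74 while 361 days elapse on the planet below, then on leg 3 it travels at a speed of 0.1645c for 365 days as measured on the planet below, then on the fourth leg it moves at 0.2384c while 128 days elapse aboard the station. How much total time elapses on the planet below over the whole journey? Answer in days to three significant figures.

Leg 1: 334 days is already measured on the planet below.
Leg 2: 361 days is already measured on the planet below.
Leg 3: 365 days is already measured on the planet below.
Leg 4: γ = 1/√(1 − 0.2384²) = 1/√0.9432 = 1.030; Δt_4 = 1.030 × 128 = 131.8 days.
Total: 334.0 + 361.0 + 365.0 + 131.8 days.

Δt = 1190 days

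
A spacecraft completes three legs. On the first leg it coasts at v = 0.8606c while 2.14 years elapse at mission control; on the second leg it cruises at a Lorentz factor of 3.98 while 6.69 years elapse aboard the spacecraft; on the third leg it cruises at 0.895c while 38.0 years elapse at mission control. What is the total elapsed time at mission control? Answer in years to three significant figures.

Δt = 66.8 years

Leg 1: 2.14 years is already measured at mission control.
Leg 2: γ = 3.98; Δt_2 = 3.980 × 6.69 = 26.63 years.
Leg 3: 38.0 years is already measured at mission control.
Total: 2.140 + 26.63 + 38.00 years.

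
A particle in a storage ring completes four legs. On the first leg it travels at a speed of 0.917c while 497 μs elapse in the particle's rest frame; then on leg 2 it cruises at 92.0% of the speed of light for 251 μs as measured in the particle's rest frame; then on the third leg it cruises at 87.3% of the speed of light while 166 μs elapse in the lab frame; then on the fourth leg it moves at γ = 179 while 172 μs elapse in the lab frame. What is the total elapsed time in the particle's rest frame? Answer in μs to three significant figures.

Leg 1: 497 μs is already measured in the particle's rest frame.
Leg 2: 251 μs is already measured in the particle's rest frame.
Leg 3: β = 0.873; γ = 1/√(1 − 0.873²) = 1/√0.2379 = 2.050; τ_3 = 166/2.050 = 80.96 μs.
Leg 4: γ = 179; τ_4 = 172/179.0 = 0.9609 μs.
Total: 497.0 + 251.0 + 80.96 + 0.9609 μs.

τ = 830 μs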